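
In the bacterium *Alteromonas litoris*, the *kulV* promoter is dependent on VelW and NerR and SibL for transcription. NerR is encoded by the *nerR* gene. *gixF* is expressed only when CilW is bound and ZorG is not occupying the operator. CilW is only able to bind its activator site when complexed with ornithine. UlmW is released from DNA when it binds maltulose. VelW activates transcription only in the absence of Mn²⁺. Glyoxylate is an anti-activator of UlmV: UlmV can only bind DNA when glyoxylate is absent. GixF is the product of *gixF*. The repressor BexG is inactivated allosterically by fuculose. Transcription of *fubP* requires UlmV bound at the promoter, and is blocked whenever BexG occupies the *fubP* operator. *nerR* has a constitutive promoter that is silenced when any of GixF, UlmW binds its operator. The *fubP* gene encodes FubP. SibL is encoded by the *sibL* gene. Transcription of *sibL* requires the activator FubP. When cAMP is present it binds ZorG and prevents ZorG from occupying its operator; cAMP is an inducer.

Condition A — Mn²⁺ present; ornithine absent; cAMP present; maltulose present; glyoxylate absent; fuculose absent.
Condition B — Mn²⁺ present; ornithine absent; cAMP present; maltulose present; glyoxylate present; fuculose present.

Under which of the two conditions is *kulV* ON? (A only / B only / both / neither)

Condition A:
Mn²⁺ is present, so VelW is inactive.
Ornithine is absent, so CilW is inactive.
cAMP is present, so ZorG is inactive.
Required activator CilW is absent, so *gixF* is not transcribed.
So GixF is not produced.
Maltulose is present, so UlmW is inactive.
With no repressor bound, *nerR* is transcribed.
So NerR is produced and active.
Glyoxylate is absent, so UlmV is active.
Fuculose is absent, so BexG is active.
With repressor BexG bound, *fubP* is not transcribed.
So FubP is not produced.
Required activator FubP is absent, so *sibL* is not transcribed.
So SibL is not produced.
Required activator VelW is absent, so *kulV* is not transcribed.
→ *kulV* is OFF in A.
Condition B:
Mn²⁺ is present, so VelW is inactive.
Ornithine is absent, so CilW is inactive.
cAMP is present, so ZorG is inactive.
Required activator CilW is absent, so *gixF* is not transcribed.
So GixF is not produced.
Maltulose is present, so UlmW is inactive.
With no repressor bound, *nerR* is transcribed.
So NerR is produced and active.
Glyoxylate is present, so UlmV is inactive.
Fuculose is present, so BexG is inactive.
Required activator UlmV is absent, so *fubP* is not transcribed.
So FubP is not produced.
Required activator FubP is absent, so *sibL* is not transcribed.
So SibL is not produced.
Required activator VelW is absent, so *kulV* is not transcribed.
→ *kulV* is OFF in B.

neither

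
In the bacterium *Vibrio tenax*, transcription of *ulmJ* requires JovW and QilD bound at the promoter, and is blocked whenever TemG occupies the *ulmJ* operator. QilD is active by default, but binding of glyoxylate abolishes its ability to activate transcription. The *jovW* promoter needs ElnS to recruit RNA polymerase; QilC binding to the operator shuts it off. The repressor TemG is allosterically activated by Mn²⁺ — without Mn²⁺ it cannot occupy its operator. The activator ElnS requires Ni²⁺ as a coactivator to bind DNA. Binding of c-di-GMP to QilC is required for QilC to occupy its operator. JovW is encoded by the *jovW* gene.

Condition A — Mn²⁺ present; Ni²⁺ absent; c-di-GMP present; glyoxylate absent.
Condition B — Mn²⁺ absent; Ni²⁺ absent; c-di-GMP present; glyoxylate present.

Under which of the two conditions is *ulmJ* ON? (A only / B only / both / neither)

neither

Condition A:
Mn²⁺ is present, so TemG is active.
Ni²⁺ is absent, so ElnS is inactive.
c-di-GMP is present, so QilC is active.
With repressor QilC bound, *jovW* is not transcribed.
So JovW is not produced.
Glyoxylate is absent, so QilD is active.
With repressor TemG bound, *ulmJ* is not transcribed.
→ *ulmJ* is OFF in A.
Condition B:
Mn²⁺ is absent, so TemG is inactive.
Ni²⁺ is absent, so ElnS is inactive.
c-di-GMP is present, so QilC is active.
With repressor QilC bound, *jovW* is not transcribed.
So JovW is not produced.
Glyoxylate is present, so QilD is inactive.
Required activator JovW is absent, so *ulmJ* is not transcribed.
→ *ulmJ* is OFF in B.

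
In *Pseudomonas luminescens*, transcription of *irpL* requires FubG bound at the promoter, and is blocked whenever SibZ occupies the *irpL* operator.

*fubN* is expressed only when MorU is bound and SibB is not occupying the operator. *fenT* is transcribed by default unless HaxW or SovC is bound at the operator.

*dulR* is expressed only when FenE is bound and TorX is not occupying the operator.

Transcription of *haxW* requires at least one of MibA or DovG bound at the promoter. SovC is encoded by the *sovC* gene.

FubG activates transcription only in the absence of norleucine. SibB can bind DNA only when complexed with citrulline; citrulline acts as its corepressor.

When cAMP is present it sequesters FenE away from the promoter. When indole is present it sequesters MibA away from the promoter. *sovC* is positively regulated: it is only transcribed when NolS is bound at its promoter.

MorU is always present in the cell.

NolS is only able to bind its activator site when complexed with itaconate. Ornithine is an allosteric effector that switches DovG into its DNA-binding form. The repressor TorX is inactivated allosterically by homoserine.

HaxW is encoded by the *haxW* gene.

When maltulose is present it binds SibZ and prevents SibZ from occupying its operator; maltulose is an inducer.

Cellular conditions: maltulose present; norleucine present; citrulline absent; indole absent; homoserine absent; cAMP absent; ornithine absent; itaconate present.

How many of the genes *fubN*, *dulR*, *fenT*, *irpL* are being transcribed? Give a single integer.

1

MorU is produced constitutively and is active.
Citrulline is absent, so SibB is inactive.
No repressor is bound and MorU is active, so *fubN* is transcribed.
→ *fubN* is ON.
Homoserine is absent, so TorX is active.
cAMP is absent, so FenE is active.
With repressor TorX bound, *dulR* is not transcribed.
→ *dulR* is OFF.
Indole is absent, so MibA is active.
Ornithine is absent, so DovG is inactive.
Activator MibA is present, so *haxW* is transcribed.
So HaxW is produced and active.
Itaconate is present, so NolS is active.
No repressor is bound and NolS is active, so *sovC* is transcribed.
So SovC is produced and active.
With repressor HaxW bound, *fenT* is not transcribed.
→ *fenT* is OFF.
Maltulose is present, so SibZ is inactive.
Norleucine is present, so FubG is inactive.
Required activator FubG is absent, so *irpL* is not transcribed.
→ *irpL* is OFF.
1 of the 4 genes is transcribed.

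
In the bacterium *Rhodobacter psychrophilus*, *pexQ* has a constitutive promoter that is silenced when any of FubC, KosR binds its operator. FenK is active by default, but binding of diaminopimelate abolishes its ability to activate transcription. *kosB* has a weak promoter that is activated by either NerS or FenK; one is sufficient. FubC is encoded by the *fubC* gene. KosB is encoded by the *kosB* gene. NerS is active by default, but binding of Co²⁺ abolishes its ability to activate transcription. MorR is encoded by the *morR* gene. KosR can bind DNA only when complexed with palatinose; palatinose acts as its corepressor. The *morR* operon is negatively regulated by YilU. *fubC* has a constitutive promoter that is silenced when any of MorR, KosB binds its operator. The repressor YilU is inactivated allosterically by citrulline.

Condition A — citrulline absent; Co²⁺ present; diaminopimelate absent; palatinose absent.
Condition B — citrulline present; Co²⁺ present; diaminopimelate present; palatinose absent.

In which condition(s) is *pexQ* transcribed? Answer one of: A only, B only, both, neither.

Condition A:
Citrulline is absent, so YilU is active.
With repressor YilU bound, *morR* is not transcribed.
So MorR is not produced.
Co²⁺ is present, so NerS is inactive.
Diaminopimelate is absent, so FenK is active.
Activator FenK is present, so *kosB* is transcribed.
So KosB is produced and active.
With repressor KosB bound, *fubC* is not transcribed.
So FubC is not produced.
Palatinose is absent, so KosR is inactive.
With no repressor bound, *pexQ* is transcribed.
→ *pexQ* is ON in A.
Condition B:
Citrulline is present, so YilU is inactive.
With no repressor bound, *morR* is transcribed.
So MorR is produced and active.
Co²⁺ is present, so NerS is inactive.
Diaminopimelate is present, so FenK is inactive.
No activator is available at the *kosB* promoter, so *kosB* is not transcribed.
So KosB is not produced.
With repressor MorR bound, *fubC* is not transcribed.
So FubC is not produced.
Palatinose is absent, so KosR is inactive.
With no repressor bound, *pexQ* is transcribed.
→ *pexQ* is ON in B.

both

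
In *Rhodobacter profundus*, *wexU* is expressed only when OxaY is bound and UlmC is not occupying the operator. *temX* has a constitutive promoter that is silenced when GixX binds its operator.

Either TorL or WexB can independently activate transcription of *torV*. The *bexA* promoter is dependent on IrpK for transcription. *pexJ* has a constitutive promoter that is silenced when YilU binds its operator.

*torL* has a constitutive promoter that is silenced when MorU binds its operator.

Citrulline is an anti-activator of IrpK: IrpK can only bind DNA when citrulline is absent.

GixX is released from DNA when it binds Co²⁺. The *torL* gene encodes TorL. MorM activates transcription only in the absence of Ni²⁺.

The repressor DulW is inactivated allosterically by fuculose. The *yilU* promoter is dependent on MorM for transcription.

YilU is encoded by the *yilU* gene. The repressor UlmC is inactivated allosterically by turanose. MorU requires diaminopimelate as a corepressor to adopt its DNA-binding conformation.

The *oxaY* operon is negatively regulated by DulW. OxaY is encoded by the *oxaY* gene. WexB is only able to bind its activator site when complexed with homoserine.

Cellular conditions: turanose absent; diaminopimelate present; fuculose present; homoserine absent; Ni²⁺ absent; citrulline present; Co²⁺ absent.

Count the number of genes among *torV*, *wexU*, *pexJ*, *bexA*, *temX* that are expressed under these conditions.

Diaminopimelate is present, so MorU is active.
With repressor MorU bound, *torL* is not transcribed.
So TorL is not produced.
Homoserine is absent, so WexB is inactive.
No activator is available at the *torV* promoter, so *torV* is not transcribed.
→ *torV* is OFF.
Fuculose is present, so DulW is inactive.
With no repressor bound, *oxaY* is transcribed.
So OxaY is produced and active.
Turanose is absent, so UlmC is active.
With repressor UlmC bound, *wexU* is not transcribed.
→ *wexU* is OFF.
Ni²⁺ is absent, so MorM is active.
No repressor is bound and MorM is active, so *yilU* is transcribed.
So YilU is produced and active.
With repressor YilU bound, *pexJ* is not transcribed.
→ *pexJ* is OFF.
Citrulline is present, so IrpK is inactive.
Required activator IrpK is absent, so *bexA* is not transcribed.
→ *bexA* is OFF.
Co²⁺ is absent, so GixX is active.
With repressor GixX bound, *temX* is not transcribed.
→ *temX* is OFF.
0 of the 5 genes are transcribed.

0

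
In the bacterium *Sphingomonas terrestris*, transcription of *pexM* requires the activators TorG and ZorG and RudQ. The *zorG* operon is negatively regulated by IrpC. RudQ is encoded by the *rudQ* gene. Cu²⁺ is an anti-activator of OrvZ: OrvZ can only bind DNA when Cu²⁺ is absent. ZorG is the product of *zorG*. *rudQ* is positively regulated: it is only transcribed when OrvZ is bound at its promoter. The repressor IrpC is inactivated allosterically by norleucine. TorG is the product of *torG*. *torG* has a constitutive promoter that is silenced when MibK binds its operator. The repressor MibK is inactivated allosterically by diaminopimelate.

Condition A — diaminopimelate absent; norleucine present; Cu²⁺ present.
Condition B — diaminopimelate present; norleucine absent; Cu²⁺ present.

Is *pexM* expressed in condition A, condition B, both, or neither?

neither

Condition A:
Diaminopimelate is absent, so MibK is active.
With repressor MibK bound, *torG* is not transcribed.
So TorG is not produced.
Norleucine is present, so IrpC is inactive.
With no repressor bound, *zorG* is transcribed.
So ZorG is produced and active.
Cu²⁺ is present, so OrvZ is inactive.
Required activator OrvZ is absent, so *rudQ* is not transcribed.
So RudQ is not produced.
Required activator TorG is absent, so *pexM* is not transcribed.
→ *pexM* is OFF in A.
Condition B:
Diaminopimelate is present, so MibK is inactive.
With no repressor bound, *torG* is transcribed.
So TorG is produced and active.
Norleucine is absent, so IrpC is active.
With repressor IrpC bound, *zorG* is not transcribed.
So ZorG is not produced.
Cu²⁺ is present, so OrvZ is inactive.
Required activator OrvZ is absent, so *rudQ* is not transcribed.
So RudQ is not produced.
Required activator ZorG is absent, so *pexM* is not transcribed.
→ *pexM* is OFF in B.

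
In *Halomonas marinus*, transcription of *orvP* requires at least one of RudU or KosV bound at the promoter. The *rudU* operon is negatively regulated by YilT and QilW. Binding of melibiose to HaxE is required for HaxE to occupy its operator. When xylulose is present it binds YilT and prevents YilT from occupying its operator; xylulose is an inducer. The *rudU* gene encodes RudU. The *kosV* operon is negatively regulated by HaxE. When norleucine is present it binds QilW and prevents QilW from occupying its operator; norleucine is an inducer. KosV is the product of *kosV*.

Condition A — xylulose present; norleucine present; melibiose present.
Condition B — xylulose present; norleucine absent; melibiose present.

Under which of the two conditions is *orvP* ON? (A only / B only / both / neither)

A only

Condition A:
Xylulose is present, so YilT is inactive.
Norleucine is present, so QilW is inactive.
With no repressor bound, *rudU* is transcribed.
So RudU is produced and active.
Melibiose is present, so HaxE is active.
With repressor HaxE bound, *kosV* is not transcribed.
So KosV is not produced.
Activator RudU is present, so *orvP* is transcribed.
→ *orvP* is ON in A.
Condition B:
Xylulose is present, so YilT is inactive.
Norleucine is absent, so QilW is active.
With repressor QilW bound, *rudU* is not transcribed.
So RudU is not produced.
Melibiose is present, so HaxE is active.
With repressor HaxE bound, *kosV* is not transcribed.
So KosV is not produced.
No activator is available at the *orvP* promoter, so *orvP* is not transcribed.
→ *orvP* is OFF in B.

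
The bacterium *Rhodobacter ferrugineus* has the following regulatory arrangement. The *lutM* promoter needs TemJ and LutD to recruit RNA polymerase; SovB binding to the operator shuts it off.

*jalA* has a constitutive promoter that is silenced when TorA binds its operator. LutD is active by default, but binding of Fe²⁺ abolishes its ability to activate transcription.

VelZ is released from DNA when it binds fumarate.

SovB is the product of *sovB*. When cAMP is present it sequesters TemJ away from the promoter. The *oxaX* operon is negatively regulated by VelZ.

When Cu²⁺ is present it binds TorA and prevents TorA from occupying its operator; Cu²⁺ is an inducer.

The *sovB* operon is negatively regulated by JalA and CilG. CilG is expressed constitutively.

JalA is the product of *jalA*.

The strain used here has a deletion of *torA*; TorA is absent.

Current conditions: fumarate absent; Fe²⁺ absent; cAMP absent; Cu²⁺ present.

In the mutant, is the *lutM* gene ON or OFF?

cAMP is absent, so TemJ is active.
TorA is non-functional in this strain, so it has no effect.
With no repressor bound, *jalA* is transcribed.
So JalA is produced and active.
CilG is produced constitutively and is active.
With repressor JalA bound, *sovB* is not transcribed.
So SovB is not produced.
Fe²⁺ is absent, so LutD is active.
No repressor is bound and TemJ and LutD are active, so *lutM* is transcribed.

ON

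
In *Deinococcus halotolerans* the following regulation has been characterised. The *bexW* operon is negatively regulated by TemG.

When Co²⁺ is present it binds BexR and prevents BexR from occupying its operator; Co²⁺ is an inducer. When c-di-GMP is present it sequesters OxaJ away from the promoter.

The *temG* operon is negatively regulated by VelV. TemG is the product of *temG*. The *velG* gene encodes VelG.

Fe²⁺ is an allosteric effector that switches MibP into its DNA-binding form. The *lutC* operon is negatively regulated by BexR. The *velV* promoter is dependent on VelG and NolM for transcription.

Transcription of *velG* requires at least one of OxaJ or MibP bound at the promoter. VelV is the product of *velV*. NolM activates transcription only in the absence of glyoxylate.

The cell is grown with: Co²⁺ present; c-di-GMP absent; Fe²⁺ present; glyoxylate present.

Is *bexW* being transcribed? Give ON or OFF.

OFF

c-di-GMP is absent, so OxaJ is active.
Fe²⁺ is present, so MibP is active.
Activator OxaJ is present, so *velG* is transcribed.
So VelG is produced and active.
Glyoxylate is present, so NolM is inactive.
Required activator NolM is absent, so *velV* is not transcribed.
So VelV is not produced.
With no repressor bound, *temG* is transcribed.
So TemG is produced and active.
With repressor TemG bound, *bexW* is not transcribed.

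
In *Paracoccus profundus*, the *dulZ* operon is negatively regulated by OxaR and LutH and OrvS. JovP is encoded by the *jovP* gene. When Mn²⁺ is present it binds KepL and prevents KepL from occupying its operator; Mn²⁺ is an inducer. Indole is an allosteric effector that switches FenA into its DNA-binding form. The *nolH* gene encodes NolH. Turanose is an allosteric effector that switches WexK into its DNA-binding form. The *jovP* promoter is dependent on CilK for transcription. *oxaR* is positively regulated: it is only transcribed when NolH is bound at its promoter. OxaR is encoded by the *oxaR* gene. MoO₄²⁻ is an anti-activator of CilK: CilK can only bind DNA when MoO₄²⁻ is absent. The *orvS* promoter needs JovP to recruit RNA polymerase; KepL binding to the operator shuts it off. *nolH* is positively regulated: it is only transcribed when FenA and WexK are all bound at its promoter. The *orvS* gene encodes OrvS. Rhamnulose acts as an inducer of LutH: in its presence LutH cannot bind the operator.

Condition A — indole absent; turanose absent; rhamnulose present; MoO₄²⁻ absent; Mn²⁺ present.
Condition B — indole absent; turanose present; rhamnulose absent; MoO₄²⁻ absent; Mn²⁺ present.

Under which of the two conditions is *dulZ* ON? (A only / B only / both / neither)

Condition A:
Indole is absent, so FenA is inactive.
Turanose is absent, so WexK is inactive.
Required activator FenA is absent, so *nolH* is not transcribed.
So NolH is not produced.
Required activator NolH is absent, so *oxaR* is not transcribed.
So OxaR is not produced.
Rhamnulose is present, so LutH is inactive.
MoO₄²⁻ is absent, so CilK is active.
No repressor is bound and CilK is active, so *jovP* is transcribed.
So JovP is produced and active.
Mn²⁺ is present, so KepL is inactive.
No repressor is bound and JovP is active, so *orvS* is transcribed.
So OrvS is produced and active.
With repressor OrvS bound, *dulZ* is not transcribed.
→ *dulZ* is OFF in A.
Condition B:
Indole is absent, so FenA is inactive.
Turanose is present, so WexK is active.
Required activator FenA is absent, so *nolH* is not transcribed.
So NolH is not produced.
Required activator NolH is absent, so *oxaR* is not transcribed.
So OxaR is not produced.
Rhamnulose is absent, so LutH is active.
MoO₄²⁻ is absent, so CilK is active.
No repressor is bound and CilK is active, so *jovP* is transcribed.
So JovP is produced and active.
Mn²⁺ is present, so KepL is inactive.
No repressor is bound and JovP is active, so *orvS* is transcribed.
So OrvS is produced and active.
With repressor LutH bound, *dulZ* is not transcribed.
→ *dulZ* is OFF in B.

neither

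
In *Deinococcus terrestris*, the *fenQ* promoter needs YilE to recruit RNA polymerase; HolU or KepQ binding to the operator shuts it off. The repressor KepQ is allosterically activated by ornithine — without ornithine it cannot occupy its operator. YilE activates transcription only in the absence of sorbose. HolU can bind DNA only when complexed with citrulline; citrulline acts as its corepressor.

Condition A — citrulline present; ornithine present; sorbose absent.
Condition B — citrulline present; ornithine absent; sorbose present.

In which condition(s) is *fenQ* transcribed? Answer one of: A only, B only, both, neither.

Condition A:
Citrulline is present, so HolU is active.
Ornithine is present, so KepQ is active.
Sorbose is absent, so YilE is active.
With repressor HolU bound, *fenQ* is not transcribed.
→ *fenQ* is OFF in A.
Condition B:
Citrulline is present, so HolU is active.
Ornithine is absent, so KepQ is inactive.
Sorbose is present, so YilE is inactive.
With repressor HolU bound, *fenQ* is not transcribed.
→ *fenQ* is OFF in B.

neither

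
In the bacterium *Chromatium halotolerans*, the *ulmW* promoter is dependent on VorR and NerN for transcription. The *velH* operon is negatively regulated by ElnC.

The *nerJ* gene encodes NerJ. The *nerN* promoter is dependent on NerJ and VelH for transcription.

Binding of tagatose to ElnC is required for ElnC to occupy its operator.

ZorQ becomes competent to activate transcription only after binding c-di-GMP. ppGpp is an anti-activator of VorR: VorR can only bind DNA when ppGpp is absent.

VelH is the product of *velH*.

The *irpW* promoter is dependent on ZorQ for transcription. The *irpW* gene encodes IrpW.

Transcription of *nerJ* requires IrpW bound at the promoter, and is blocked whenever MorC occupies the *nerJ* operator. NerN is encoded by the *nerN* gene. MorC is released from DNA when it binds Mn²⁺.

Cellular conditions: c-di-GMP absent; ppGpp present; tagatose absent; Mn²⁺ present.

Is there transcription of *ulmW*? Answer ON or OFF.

ppGpp is present, so VorR is inactive.
Mn²⁺ is present, so MorC is inactive.
c-di-GMP is absent, so ZorQ is inactive.
Required activator ZorQ is absent, so *irpW* is not transcribed.
So IrpW is not produced.
Required activator IrpW is absent, so *nerJ* is not transcribed.
So NerJ is not produced.
Tagatose is absent, so ElnC is inactive.
With no repressor bound, *velH* is transcribed.
So VelH is produced and active.
Required activator NerJ is absent, so *nerN* is not transcribed.
So NerN is not produced.
Required activator VorR is absent, so *ulmW* is not transcribed.

OFF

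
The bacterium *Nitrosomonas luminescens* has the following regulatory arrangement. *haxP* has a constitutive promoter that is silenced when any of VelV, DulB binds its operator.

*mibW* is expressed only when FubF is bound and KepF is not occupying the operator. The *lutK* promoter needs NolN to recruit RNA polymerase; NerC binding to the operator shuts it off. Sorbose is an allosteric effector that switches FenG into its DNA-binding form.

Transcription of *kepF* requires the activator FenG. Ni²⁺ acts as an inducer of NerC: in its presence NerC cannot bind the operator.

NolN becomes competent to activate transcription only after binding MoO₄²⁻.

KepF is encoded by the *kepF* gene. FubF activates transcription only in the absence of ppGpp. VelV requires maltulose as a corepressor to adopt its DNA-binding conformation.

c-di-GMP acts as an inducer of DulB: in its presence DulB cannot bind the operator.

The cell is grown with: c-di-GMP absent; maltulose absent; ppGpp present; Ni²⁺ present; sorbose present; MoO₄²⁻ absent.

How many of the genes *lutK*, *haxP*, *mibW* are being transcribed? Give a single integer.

0

MoO₄²⁻ is absent, so NolN is inactive.
Ni²⁺ is present, so NerC is inactive.
Required activator NolN is absent, so *lutK* is not transcribed.
→ *lutK* is OFF.
Maltulose is absent, so VelV is inactive.
c-di-GMP is absent, so DulB is active.
With repressor DulB bound, *haxP* is not transcribed.
→ *haxP* is OFF.
Sorbose is present, so FenG is active.
No repressor is bound and FenG is active, so *kepF* is transcribed.
So KepF is produced and active.
ppGpp is present, so FubF is inactive.
With repressor KepF bound, *mibW* is not transcribed.
→ *mibW* is OFF.
0 of the 3 genes are transcribed.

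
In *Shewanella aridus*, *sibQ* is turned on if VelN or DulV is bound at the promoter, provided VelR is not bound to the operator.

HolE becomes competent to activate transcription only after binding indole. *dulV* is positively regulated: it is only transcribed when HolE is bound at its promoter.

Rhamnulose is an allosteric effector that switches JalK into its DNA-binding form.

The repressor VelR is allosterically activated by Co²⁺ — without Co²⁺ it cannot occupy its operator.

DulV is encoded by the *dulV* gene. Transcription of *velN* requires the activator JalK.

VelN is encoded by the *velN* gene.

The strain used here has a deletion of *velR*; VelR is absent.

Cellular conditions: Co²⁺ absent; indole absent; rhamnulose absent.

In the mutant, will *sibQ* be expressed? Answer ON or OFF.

OFF

VelR is non-functional in this strain, so it has no effect.
Rhamnulose is absent, so JalK is inactive.
Required activator JalK is absent, so *velN* is not transcribed.
So VelN is not produced.
Indole is absent, so HolE is inactive.
Required activator HolE is absent, so *dulV* is not transcribed.
So DulV is not produced.
No activator is available at the *sibQ* promoter, so *sibQ* is not transcribed.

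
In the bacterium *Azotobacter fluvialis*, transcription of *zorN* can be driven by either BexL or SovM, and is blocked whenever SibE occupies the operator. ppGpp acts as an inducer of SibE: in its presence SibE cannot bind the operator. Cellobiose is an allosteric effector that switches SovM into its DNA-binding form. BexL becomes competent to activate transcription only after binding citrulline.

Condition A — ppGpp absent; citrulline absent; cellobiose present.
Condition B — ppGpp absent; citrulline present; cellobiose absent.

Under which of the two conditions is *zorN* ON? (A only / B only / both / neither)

Condition A:
ppGpp is absent, so SibE is active.
Citrulline is absent, so BexL is inactive.
Cellobiose is present, so SovM is active.
With repressor SibE bound, *zorN* is not transcribed.
→ *zorN* is OFF in A.
Condition B:
ppGpp is absent, so SibE is active.
Citrulline is present, so BexL is active.
Cellobiose is absent, so SovM is inactive.
With repressor SibE bound, *zorN* is not transcribed.
→ *zorN* is OFF in B.

neither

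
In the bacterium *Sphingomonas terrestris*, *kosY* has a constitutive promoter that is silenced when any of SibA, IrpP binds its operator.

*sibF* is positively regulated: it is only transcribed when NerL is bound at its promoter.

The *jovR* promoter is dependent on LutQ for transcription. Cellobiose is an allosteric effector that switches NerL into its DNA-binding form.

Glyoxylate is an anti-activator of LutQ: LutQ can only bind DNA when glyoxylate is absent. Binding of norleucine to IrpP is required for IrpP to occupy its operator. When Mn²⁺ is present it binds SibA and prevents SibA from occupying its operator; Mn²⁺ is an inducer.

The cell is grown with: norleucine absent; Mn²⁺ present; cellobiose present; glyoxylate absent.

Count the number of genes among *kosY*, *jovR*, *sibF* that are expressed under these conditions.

3

Mn²⁺ is present, so SibA is inactive.
Norleucine is absent, so IrpP is inactive.
With no repressor bound, *kosY* is transcribed.
→ *kosY* is ON.
Glyoxylate is absent, so LutQ is active.
No repressor is bound and LutQ is active, so *jovR* is transcribed.
→ *jovR* is ON.
Cellobiose is present, so NerL is active.
No repressor is bound and NerL is active, so *sibF* is transcribed.
→ *sibF* is ON.
3 of the 3 genes are transcribed.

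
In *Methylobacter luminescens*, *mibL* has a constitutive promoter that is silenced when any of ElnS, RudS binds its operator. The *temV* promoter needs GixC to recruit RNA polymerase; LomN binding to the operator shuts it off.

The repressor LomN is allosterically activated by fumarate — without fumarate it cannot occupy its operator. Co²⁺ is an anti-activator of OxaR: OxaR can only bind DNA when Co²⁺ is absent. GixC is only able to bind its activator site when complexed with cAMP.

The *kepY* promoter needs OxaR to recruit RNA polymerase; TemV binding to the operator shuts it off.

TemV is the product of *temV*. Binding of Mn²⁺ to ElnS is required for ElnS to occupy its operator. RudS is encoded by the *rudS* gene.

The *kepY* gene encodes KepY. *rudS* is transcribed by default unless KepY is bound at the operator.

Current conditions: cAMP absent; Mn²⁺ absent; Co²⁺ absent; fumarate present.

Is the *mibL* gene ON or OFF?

ON

Mn²⁺ is absent, so ElnS is inactive.
Fumarate is present, so LomN is active.
cAMP is absent, so GixC is inactive.
With repressor LomN bound, *temV* is not transcribed.
So TemV is not produced.
Co²⁺ is absent, so OxaR is active.
No repressor is bound and OxaR is active, so *kepY* is transcribed.
So KepY is produced and active.
With repressor KepY bound, *rudS* is not transcribed.
So RudS is not produced.
With no repressor bound, *mibL* is transcribed.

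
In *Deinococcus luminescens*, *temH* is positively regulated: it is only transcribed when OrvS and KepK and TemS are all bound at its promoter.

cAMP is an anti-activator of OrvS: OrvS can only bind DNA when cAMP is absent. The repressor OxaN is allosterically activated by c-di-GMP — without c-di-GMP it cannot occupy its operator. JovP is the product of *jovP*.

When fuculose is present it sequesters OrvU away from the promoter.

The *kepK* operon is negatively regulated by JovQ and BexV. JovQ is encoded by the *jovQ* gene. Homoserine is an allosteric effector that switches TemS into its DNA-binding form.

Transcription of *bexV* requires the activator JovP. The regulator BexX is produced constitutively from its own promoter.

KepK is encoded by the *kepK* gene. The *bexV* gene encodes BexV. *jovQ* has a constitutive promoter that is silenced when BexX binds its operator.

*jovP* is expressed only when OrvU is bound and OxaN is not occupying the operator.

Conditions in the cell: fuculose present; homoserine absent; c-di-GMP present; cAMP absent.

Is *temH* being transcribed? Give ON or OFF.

cAMP is absent, so OrvS is active.
BexX is produced constitutively and is active.
With repressor BexX bound, *jovQ* is not transcribed.
So JovQ is not produced.
Fuculose is present, so OrvU is inactive.
c-di-GMP is present, so OxaN is active.
With repressor OxaN bound, *jovP* is not transcribed.
So JovP is not produced.
Required activator JovP is absent, so *bexV* is not transcribed.
So BexV is not produced.
With no repressor bound, *kepK* is transcribed.
So KepK is produced and active.
Homoserine is absent, so TemS is inactive.
Required activator TemS is absent, so *temH* is not transcribed.

OFF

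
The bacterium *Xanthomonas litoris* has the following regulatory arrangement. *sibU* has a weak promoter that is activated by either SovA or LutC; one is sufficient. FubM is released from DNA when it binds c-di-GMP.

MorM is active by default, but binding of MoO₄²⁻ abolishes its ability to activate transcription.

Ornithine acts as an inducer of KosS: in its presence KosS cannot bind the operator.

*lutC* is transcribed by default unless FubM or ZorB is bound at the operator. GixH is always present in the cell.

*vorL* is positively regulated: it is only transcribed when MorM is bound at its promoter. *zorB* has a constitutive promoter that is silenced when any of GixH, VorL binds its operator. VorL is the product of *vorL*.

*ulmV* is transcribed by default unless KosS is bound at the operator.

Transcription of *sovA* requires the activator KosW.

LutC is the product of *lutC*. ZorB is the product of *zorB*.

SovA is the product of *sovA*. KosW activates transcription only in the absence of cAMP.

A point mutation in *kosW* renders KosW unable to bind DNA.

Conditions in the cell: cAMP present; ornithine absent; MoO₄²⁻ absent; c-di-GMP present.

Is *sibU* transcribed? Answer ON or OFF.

ON

KosW is non-functional in this strain, so it has no effect.
Required activator KosW is absent, so *sovA* is not transcribed.
So SovA is not produced.
c-di-GMP is present, so FubM is inactive.
GixH is produced constitutively and is active.
MoO₄²⁻ is absent, so MorM is active.
No repressor is bound and MorM is active, so *vorL* is transcribed.
So VorL is produced and active.
With repressor GixH bound, *zorB* is not transcribed.
So ZorB is not produced.
With no repressor bound, *lutC* is transcribed.
So LutC is produced and active.
Activator LutC is present, so *sibU* is transcribed.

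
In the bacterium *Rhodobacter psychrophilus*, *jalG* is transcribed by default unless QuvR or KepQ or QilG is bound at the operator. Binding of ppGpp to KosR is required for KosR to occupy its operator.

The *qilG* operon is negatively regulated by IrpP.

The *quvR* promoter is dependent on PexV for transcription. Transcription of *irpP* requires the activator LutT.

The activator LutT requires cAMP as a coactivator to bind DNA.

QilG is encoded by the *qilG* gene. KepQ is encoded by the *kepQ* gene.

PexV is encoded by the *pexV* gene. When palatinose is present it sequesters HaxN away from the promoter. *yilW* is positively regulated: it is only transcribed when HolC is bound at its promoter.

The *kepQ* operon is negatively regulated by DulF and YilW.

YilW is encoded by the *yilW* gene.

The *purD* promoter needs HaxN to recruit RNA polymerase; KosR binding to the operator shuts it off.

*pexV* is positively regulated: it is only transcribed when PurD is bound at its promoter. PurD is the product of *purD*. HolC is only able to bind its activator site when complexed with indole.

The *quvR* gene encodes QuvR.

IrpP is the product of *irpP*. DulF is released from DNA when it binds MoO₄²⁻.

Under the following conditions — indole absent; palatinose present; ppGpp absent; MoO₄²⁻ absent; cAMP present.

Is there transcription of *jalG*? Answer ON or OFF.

Palatinose is present, so HaxN is inactive.
ppGpp is absent, so KosR is inactive.
Required activator HaxN is absent, so *purD* is not transcribed.
So PurD is not produced.
Required activator PurD is absent, so *pexV* is not transcribed.
So PexV is not produced.
Required activator PexV is absent, so *quvR* is not transcribed.
So QuvR is not produced.
MoO₄²⁻ is absent, so DulF is active.
Indole is absent, so HolC is inactive.
Required activator HolC is absent, so *yilW* is not transcribed.
So YilW is not produced.
With repressor DulF bound, *kepQ* is not transcribed.
So KepQ is not produced.
cAMP is present, so LutT is active.
No repressor is bound and LutT is active, so *irpP* is transcribed.
So IrpP is produced and active.
With repressor IrpP bound, *qilG* is not transcribed.
So QilG is not produced.
With no repressor bound, *jalG* is transcribed.

ON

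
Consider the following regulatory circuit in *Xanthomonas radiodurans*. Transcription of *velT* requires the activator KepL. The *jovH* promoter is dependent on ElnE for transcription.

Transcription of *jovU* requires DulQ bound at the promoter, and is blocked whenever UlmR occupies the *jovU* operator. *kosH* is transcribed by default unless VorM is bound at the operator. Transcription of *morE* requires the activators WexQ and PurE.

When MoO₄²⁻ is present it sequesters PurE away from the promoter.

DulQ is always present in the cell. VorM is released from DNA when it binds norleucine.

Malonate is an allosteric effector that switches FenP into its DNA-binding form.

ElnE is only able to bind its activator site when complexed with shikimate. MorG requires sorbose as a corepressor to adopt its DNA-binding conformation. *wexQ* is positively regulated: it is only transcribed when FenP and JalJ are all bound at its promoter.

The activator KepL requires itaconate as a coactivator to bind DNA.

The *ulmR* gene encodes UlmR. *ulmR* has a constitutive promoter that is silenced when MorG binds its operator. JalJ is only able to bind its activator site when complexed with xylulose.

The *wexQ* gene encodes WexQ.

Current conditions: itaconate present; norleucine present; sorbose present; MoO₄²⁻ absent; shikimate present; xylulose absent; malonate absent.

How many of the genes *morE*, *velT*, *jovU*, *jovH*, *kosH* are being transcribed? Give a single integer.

4

Malonate is absent, so FenP is inactive.
Xylulose is absent, so JalJ is inactive.
Required activator FenP is absent, so *wexQ* is not transcribed.
So WexQ is not produced.
MoO₄²⁻ is absent, so PurE is active.
Required activator WexQ is absent, so *morE* is not transcribed.
→ *morE* is OFF.
Itaconate is present, so KepL is active.
No repressor is bound and KepL is active, so *velT* is transcribed.
→ *velT* is ON.
Sorbose is present, so MorG is active.
With repressor MorG bound, *ulmR* is not transcribed.
So UlmR is not produced.
DulQ is produced constitutively and is active.
No repressor is bound and DulQ is active, so *jovU* is transcribed.
→ *jovU* is ON.
Shikimate is present, so ElnE is active.
No repressor is bound and ElnE is active, so *jovH* is transcribed.
→ *jovH* is ON.
Norleucine is present, so VorM is inactive.
With no repressor bound, *kosH* is transcribed.
→ *kosH* is ON.
4 of the 5 genes are transcribed.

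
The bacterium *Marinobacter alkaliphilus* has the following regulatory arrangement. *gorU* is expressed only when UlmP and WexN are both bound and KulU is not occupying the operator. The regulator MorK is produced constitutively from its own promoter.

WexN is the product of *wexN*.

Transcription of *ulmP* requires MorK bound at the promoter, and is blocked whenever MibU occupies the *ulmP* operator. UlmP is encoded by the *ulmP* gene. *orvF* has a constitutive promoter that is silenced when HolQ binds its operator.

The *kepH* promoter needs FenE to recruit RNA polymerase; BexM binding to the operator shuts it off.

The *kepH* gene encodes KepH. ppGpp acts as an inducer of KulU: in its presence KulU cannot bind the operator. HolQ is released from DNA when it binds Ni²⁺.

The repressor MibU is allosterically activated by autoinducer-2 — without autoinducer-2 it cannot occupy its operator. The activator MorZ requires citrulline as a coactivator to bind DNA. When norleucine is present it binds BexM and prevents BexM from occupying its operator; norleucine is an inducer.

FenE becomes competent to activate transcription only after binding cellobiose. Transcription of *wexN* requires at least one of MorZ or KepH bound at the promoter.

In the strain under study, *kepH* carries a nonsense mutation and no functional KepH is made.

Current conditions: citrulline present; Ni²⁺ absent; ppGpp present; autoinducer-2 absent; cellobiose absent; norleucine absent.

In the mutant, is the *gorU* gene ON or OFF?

MorK is produced constitutively and is active.
Autoinducer-2 is absent, so MibU is inactive.
No repressor is bound and MorK is active, so *ulmP* is transcribed.
So UlmP is produced and active.
ppGpp is present, so KulU is inactive.
Citrulline is present, so MorZ is active.
KepH is non-functional in this strain, so it has no effect.
Activator MorZ is present, so *wexN* is transcribed.
So WexN is produced and active.
No repressor is bound and UlmP and WexN are active, so *gorU* is transcribed.

ON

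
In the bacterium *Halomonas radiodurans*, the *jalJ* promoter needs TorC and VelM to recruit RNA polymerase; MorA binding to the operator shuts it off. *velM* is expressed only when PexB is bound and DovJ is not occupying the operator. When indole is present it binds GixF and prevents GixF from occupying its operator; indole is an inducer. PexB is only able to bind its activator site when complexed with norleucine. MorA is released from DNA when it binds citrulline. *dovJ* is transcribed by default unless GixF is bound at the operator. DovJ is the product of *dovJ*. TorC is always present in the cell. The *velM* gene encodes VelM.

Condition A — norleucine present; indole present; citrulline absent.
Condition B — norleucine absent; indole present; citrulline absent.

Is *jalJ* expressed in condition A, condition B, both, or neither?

Condition A:
TorC is produced constitutively and is active.
Norleucine is present, so PexB is active.
Indole is present, so GixF is inactive.
With no repressor bound, *dovJ* is transcribed.
So DovJ is produced and active.
With repressor DovJ bound, *velM* is not transcribed.
So VelM is not produced.
Citrulline is absent, so MorA is active.
With repressor MorA bound, *jalJ* is not transcribed.
→ *jalJ* is OFF in A.
Condition B:
TorC is produced constitutively and is active.
Norleucine is absent, so PexB is inactive.
Indole is present, so GixF is inactive.
With no repressor bound, *dovJ* is transcribed.
So DovJ is produced and active.
With repressor DovJ bound, *velM* is not transcribed.
So VelM is not produced.
Citrulline is absent, so MorA is active.
With repressor MorA bound, *jalJ* is not transcribed.
→ *jalJ* is OFF in B.

neither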